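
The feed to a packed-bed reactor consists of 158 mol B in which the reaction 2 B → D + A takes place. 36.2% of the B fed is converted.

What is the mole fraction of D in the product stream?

B reacted = 0.362 × 158 = 57.2 mol; ν_B = −2, so ξ = 57.2/2 = 28.6 mol.
Outlet amounts (n = n₀ + ν ξ):
  B: 158 − 2(28.6) = 100.8
  D: 0 + 1(28.6) = 28.6
  A: 0 + 1(28.6) = 28.6
Total out = 158 mol; y_D = 28.6 / 158 = 0.181.

0.181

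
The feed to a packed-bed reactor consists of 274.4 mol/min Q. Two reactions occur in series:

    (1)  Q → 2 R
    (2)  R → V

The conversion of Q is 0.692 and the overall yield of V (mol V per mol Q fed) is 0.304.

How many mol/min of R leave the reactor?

Conversion of Q: Q consumed = 1ξ₁ = 0.692 × 274.4 → ξ₁ = 189.9 mol/min.
Yield of V: 1ξ₂ / 274.4 = 0.304 → ξ₂ = 83.42 mol/min.
Outlet amounts (n = n₀ + Σ ν·ξ):
  Q: 274.4 − 1(189.9) = 84.52
  R: 0 + 2(189.9) − 1(83.42) = 296.4
  V: 0 + 1(83.42) = 83.42

296 mol/min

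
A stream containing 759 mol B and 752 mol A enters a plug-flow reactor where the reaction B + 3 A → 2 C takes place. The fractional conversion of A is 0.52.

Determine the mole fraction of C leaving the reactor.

A reacted = 0.52 × 752 = 391 mol; ν_A = −3, so ξ = 391/3 = 130.3 mol.
Outlet amounts (n = n₀ + ν ξ):
  B: 759 − 1(130.3) = 628.7
  A: 752 − 3(130.3) = 361
  C: 0 + 2(130.3) = 260.7
Total out = 1250 mol; y_C = 260.7 / 1250 = 0.2085.

0.209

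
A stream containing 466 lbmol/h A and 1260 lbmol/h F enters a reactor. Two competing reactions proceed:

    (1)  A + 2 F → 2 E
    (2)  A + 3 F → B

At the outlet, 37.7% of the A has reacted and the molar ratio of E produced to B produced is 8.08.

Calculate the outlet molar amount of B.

34.9 lbmol/h

Conversion of A: A consumed = 0.377 × 466 = 175.7 lbmol/h = 1ξ₁ + 1ξ₂.
Selectivity: 2ξ₁ / (1ξ₂) = 8.08 → ξ₁ = 4.04 ξ₂.
Substitute: (1·4.04 + 1) ξ₂ = 175.7 → ξ₂ = 34.86 lbmol/h, ξ₁ = 140.8 lbmol/h.
Outlet amounts (n = n₀ + Σ ν·ξ):
  A: 466 − 1(140.8) − 1(34.86) = 290.3
  F: 1260 − 2(140.8) − 3(34.86) = 873.8
  E: 0 + 2(140.8) = 281.6
  B: 0 + 1(34.86) = 34.86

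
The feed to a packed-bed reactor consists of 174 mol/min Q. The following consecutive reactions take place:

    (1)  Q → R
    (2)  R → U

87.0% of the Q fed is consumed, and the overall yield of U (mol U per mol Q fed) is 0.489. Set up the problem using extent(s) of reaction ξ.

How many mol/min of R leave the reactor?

66.3 mol/min

Conversion of Q: Q consumed = 1ξ₁ = 0.87 × 174 → ξ₁ = 151.4 mol/min.
Yield of U: 1ξ₂ / 174 = 0.489 → ξ₂ = 85.09 mol/min.
Outlet amounts (n = n₀ + Σ ν·ξ):
  Q: 174 − 1(151.4) = 22.62
  R: 0 + 1(151.4) − 1(85.09) = 66.29
  U: 0 + 1(85.09) = 85.09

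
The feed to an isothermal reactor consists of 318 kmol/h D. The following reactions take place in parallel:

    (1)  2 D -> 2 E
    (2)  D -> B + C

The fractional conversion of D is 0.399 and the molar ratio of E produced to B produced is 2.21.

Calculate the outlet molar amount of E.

Conversion of D: D consumed = 0.399 × 318 = 126.9 kmol/h = 2ξ₁ + 1ξ₂.
Selectivity: 2ξ₁ / (1ξ₂) = 2.21 → ξ₁ = 1.105 ξ₂.
Substitute: (2·1.105 + 1) ξ₂ = 126.9 → ξ₂ = 39.53 kmol/h, ξ₁ = 43.68 kmol/h.
Outlet amounts (n = n₀ + Σ ν·ξ):
  D: 318 − 2(43.68) − 1(39.53) = 191.1
  E: 0 + 2(43.68) = 87.35
  B: 0 + 1(39.53) = 39.53
  C: 0 + 1(39.53) = 39.53

87.4 kmol/h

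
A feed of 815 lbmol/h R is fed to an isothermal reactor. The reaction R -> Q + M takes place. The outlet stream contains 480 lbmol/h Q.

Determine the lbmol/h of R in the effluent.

335 lbmol/h

For Q: n = n₀ + 1ξ → 480 = 0 + 1ξ, giving ξ = 480 lbmol/h.
Outlet amounts (n = n₀ + ν ξ):
  R: 815 − 1(480) = 335
  Q: 0 + 1(480) = 480
  M: 0 + 1(480) = 480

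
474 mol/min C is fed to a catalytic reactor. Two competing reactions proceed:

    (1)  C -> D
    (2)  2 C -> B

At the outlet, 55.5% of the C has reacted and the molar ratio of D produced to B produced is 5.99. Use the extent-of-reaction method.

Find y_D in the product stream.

0.447

Conversion of C: C consumed = 0.555 × 474 = 263.1 mol/min = 1ξ₁ + 2ξ₂.
Selectivity: 1ξ₁ / (1ξ₂) = 5.99 → ξ₁ = 5.99 ξ₂.
Substitute: (1·5.99 + 2) ξ₂ = 263.1 → ξ₂ = 32.92 mol/min, ξ₁ = 197.2 mol/min.
Outlet amounts (n = n₀ + Σ ν·ξ):
  C: 474 − 1(197.2) − 2(32.92) = 210.9
  D: 0 + 1(197.2) = 197.2
  B: 0 + 1(32.92) = 32.92
Total out = 441.1 mol/min; y_D = 197.2 / 441.1 = 0.4471.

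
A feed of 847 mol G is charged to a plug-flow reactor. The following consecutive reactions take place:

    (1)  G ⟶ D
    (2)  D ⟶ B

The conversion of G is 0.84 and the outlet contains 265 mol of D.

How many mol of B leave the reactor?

Conversion of G: G consumed = 1ξ₁ = 0.84 × 847 → ξ₁ = 711.5 mol.
D balance: n_D = 0 + 1ξ₁ − 1ξ₂ = 265 → ξ₂ = (1·711.5 − 265)/1 = 446.5 mol.
Outlet amounts (n = n₀ + Σ ν·ξ):
  G: 847 − 1(711.5) = 135.5
  D: 0 + 1(711.5) − 1(446.5) = 265
  B: 0 + 1(446.5) = 446.5

446 mol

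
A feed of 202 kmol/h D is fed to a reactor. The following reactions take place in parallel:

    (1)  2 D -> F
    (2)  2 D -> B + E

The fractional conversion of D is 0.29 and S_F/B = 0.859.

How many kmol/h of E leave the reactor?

Conversion of D: D consumed = 0.29 × 202 = 58.58 kmol/h = 2ξ₁ + 2ξ₂.
Selectivity: 1ξ₁ / (1ξ₂) = 0.859 → ξ₁ = 0.859 ξ₂.
Substitute: (2·0.859 + 2) ξ₂ = 58.58 → ξ₂ = 15.76 kmol/h, ξ₁ = 13.53 kmol/h.
Outlet amounts (n = n₀ + Σ ν·ξ):
  D: 202 − 2(13.53) − 2(15.76) = 143.4
  F: 0 + 1(13.53) = 13.53
  B: 0 + 1(15.76) = 15.76
  E: 0 + 1(15.76) = 15.76

15.8 kmol/h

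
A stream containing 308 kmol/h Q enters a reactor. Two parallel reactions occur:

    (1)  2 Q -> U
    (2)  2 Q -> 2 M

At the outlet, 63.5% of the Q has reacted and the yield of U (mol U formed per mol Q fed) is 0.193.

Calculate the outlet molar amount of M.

Yield of U: 1ξ₁ / 308 = 0.193 → ξ₁ = 59.44 kmol/h.
Conversion of Q: 2ξ₁ + 2ξ₂ = 0.635 × 308 = 195.6 → ξ₂ = 38.35 kmol/h.
Outlet amounts (n = n₀ + Σ ν·ξ):
  Q: 308 − 2(59.44) − 2(38.35) = 112.4
  U: 0 + 1(59.44) = 59.44
  M: 0 + 2(38.35) = 76.69

76.7 kmol/h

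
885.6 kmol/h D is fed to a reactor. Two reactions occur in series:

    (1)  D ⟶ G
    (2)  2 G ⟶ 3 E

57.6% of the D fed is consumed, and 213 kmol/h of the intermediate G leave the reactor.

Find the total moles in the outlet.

1030 kmol/h

Conversion of D: D consumed = 1ξ₁ = 0.576 × 885.6 → ξ₁ = 510.1 kmol/h.
G balance: n_G = 0 + 1ξ₁ − 2ξ₂ = 213 → ξ₂ = (1·510.1 − 213)/2 = 148.6 kmol/h.
Outlet amounts (n = n₀ + Σ ν·ξ):
  D: 885.6 − 1(510.1) = 375.5
  G: 0 + 1(510.1) − 2(148.6) = 213
  E: 0 + 3(148.6) = 445.7
Total out = 375.5 + 213 + 445.7 = 1034 kmol/h.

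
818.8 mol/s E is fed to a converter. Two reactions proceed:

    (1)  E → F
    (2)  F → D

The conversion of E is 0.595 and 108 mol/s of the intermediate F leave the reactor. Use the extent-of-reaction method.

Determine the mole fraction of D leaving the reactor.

0.463

Conversion of E: E consumed = 1ξ₁ = 0.595 × 818.8 → ξ₁ = 487.2 mol/s.
F balance: n_F = 0 + 1ξ₁ − 1ξ₂ = 108 → ξ₂ = (1·487.2 − 108)/1 = 379.2 mol/s.
Outlet amounts (n = n₀ + Σ ν·ξ):
  E: 818.8 − 1(487.2) = 331.6
  F: 0 + 1(487.2) − 1(379.2) = 108
  D: 0 + 1(379.2) = 379.2
Total out = 818.8 mol/s; y_D = 379.2 / 818.8 = 0.4631.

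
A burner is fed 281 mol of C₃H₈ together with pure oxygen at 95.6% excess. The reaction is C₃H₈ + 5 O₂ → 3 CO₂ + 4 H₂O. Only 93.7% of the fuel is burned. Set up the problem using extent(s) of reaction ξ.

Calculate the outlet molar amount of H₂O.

Stoichiometric O₂ = 5 × 281 = 1405 mol; O₂ fed = 1405 × 1.956 = 2748 mol.
Fuel reacted = 0.937 × 281 → ξ = 263.3 mol.
Outlet (n = n₀ + ν ξ):
  C₃H₈: 281 − 1(263.3) = 17.7
  O₂: 2748 − 5(263.3) = 1432
  CO₂: 0 + 3(263.3) = 789.9
  H₂O: 0 + 4(263.3) = 1053

1050 mol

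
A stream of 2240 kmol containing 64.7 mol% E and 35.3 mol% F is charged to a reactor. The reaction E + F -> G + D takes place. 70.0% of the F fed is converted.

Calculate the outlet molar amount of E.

896 kmol

F reacted = 0.7 × 790.7 = 553.5 kmol; ν_F = −1, so ξ = 553.5/1 = 553.5 kmol.
Outlet amounts (n = n₀ + ν ξ):
  E: 1449 − 1(553.5) = 895.8
  F: 790.7 − 1(553.5) = 237.2
  G: 0 + 1(553.5) = 553.5
  D: 0 + 1(553.5) = 553.5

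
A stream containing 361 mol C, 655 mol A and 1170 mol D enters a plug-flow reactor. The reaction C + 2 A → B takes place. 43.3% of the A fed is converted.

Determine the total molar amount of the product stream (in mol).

A reacted = 0.433 × 655 = 283.6 mol; ν_A = −2, so ξ = 283.6/2 = 141.8 mol.
Outlet amounts (n = n₀ + ν ξ):
  C: 361 − 1(141.8) = 219.2
  A: 655 − 2(141.8) = 371.4
  B: 0 + 1(141.8) = 141.8
  D: 1170 (inert)
Total out = 219.2 + 371.4 + 141.8 + 1170 = 1902 mol.

1900 mol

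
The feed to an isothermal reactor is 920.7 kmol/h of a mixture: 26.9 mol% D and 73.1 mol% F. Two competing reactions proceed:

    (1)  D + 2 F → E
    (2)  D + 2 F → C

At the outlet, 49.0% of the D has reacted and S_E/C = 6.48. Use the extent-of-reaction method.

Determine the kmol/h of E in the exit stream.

105 kmol/h

Conversion of D: D consumed = 0.49 × 247.7 = 121.4 kmol/h = 1ξ₁ + 1ξ₂.
Selectivity: 1ξ₁ / (1ξ₂) = 6.48 → ξ₁ = 6.48 ξ₂.
Substitute: (1·6.48 + 1) ξ₂ = 121.4 → ξ₂ = 16.22 kmol/h, ξ₁ = 105.1 kmol/h.
Outlet amounts (n = n₀ + Σ ν·ξ):
  D: 247.7 − 1(105.1) − 1(16.22) = 126.3
  F: 673 − 2(105.1) − 2(16.22) = 430.3
  E: 0 + 1(105.1) = 105.1
  C: 0 + 1(16.22) = 16.22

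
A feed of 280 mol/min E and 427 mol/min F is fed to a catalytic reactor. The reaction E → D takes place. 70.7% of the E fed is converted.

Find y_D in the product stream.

E reacted = 0.707 × 280 = 198 mol/min; ν_E = −1, so ξ = 198/1 = 198 mol/min.
Outlet amounts (n = n₀ + ν ξ):
  E: 280 − 1(198) = 82.04
  D: 0 + 1(198) = 198
  F: 427 (inert)
Total out = 707 mol/min; y_D = 198 / 707 = 0.28.

0.28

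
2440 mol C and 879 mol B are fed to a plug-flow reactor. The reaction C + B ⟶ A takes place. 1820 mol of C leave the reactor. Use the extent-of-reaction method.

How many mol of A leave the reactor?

620 mol

For C: n = n₀ − 1ξ → 1820 = 2440 − 1ξ, giving ξ = 620 mol.
Outlet amounts (n = n₀ + ν ξ):
  C: 2440 − 1(620) = 1820
  B: 879 − 1(620) = 259
  A: 0 + 1(620) = 620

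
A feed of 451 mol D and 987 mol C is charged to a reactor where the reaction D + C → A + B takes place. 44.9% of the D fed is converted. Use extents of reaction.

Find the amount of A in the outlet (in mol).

D reacted = 0.449 × 451 = 202.5 mol; ν_D = −1, so ξ = 202.5/1 = 202.5 mol.
Outlet amounts (n = n₀ + ν ξ):
  D: 451 − 1(202.5) = 248.5
  C: 987 − 1(202.5) = 784.5
  A: 0 + 1(202.5) = 202.5
  B: 0 + 1(202.5) = 202.5

202 mol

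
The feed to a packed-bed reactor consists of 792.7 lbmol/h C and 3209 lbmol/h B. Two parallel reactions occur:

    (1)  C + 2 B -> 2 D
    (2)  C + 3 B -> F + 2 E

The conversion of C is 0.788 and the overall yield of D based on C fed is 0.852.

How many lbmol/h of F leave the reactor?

287 lbmol/h

Yield of D: 2ξ₁ / 792.7 = 0.852 → ξ₁ = 337.7 lbmol/h.
Conversion of C: 1ξ₁ + 1ξ₂ = 0.788 × 792.7 = 624.6 → ξ₂ = 287 lbmol/h.
Outlet amounts (n = n₀ + Σ ν·ξ):
  C: 792.7 − 1(337.7) − 1(287) = 168.1
  B: 3209 − 2(337.7) − 3(287) = 1673
  D: 0 + 2(337.7) = 675.4
  F: 0 + 1(287) = 287
  E: 0 + 2(287) = 573.9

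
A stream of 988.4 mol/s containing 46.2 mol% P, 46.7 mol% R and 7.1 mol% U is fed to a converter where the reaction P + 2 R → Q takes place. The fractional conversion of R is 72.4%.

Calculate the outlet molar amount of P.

290 mol/s

R reacted = 0.724 × 461.6 = 334.2 mol/s; ν_R = −2, so ξ = 334.2/2 = 167.1 mol/s.
Outlet amounts (n = n₀ + ν ξ):
  P: 456.6 − 1(167.1) = 289.5
  R: 461.6 − 2(167.1) = 127.4
  Q: 0 + 1(167.1) = 167.1
  U: 70.18 (inert)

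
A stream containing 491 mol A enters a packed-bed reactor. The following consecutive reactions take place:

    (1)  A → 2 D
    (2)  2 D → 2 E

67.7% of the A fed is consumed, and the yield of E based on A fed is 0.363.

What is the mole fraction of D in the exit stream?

0.591

Conversion of A: A consumed = 1ξ₁ = 0.677 × 491 → ξ₁ = 332.4 mol.
Yield of E: 2ξ₂ / 491 = 0.363 → ξ₂ = 89.12 mol.
Outlet amounts (n = n₀ + Σ ν·ξ):
  A: 491 − 1(332.4) = 158.6
  D: 0 + 2(332.4) − 2(89.12) = 486.6
  E: 0 + 2(89.12) = 178.2
Total out = 823.4 mol; y_D = 486.6 / 823.4 = 0.5909.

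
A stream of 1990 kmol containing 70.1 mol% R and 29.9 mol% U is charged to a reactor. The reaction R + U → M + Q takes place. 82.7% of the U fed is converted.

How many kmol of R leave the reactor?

U reacted = 0.827 × 595 = 492.1 kmol; ν_U = −1, so ξ = 492.1/1 = 492.1 kmol.
Outlet amounts (n = n₀ + ν ξ):
  R: 1395 − 1(492.1) = 902.9
  U: 595 − 1(492.1) = 102.9
  M: 0 + 1(492.1) = 492.1
  Q: 0 + 1(492.1) = 492.1

903 kmol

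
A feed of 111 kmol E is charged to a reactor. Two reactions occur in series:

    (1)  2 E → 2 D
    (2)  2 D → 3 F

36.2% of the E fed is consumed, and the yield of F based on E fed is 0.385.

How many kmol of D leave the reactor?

Conversion of E: E consumed = 2ξ₁ = 0.362 × 111 → ξ₁ = 20.09 kmol.
Yield of F: 3ξ₂ / 111 = 0.385 → ξ₂ = 14.24 kmol.
Outlet amounts (n = n₀ + Σ ν·ξ):
  E: 111 − 2(20.09) = 70.82
  D: 0 + 2(20.09) − 2(14.24) = 11.69
  F: 0 + 3(14.24) = 42.73

11.7 kmol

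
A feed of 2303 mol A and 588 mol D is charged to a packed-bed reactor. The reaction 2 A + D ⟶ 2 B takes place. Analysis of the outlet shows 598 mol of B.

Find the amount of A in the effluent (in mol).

For B: n = n₀ + 2ξ → 598 = 0 + 2ξ, giving ξ = 299 mol.
Outlet amounts (n = n₀ + ν ξ):
  A: 2303 − 2(299) = 1705
  D: 588 − 1(299) = 289
  B: 0 + 2(299) = 598

1700 mol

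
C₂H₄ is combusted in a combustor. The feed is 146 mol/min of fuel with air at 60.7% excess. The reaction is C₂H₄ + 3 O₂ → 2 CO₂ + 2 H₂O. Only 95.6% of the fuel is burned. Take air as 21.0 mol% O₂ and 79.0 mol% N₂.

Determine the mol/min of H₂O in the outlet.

Stoichiometric O₂ = 3 × 146 = 438 mol/min; O₂ fed = 438 × 1.607 = 703.9 mol/min.
N₂ fed = 703.9 × 79/21 = 2648 mol/min.
Fuel reacted = 0.956 × 146 → ξ = 139.6 mol/min.
Outlet (n = n₀ + ν ξ):
  C₂H₄: 146 − 1(139.6) = 6.424
  O₂: 703.9 − 3(139.6) = 285.1
  N₂: 2648 (inert)
  CO₂: 0 + 2(139.6) = 279.2
  H₂O: 0 + 2(139.6) = 279.2

279 mol/min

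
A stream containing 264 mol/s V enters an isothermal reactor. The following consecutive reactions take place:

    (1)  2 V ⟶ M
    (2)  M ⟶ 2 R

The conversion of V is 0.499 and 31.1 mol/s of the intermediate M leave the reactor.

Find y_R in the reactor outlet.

0.299

Conversion of V: V consumed = 2ξ₁ = 0.499 × 264 → ξ₁ = 65.87 mol/s.
M balance: n_M = 0 + 1ξ₁ − 1ξ₂ = 31.1 → ξ₂ = (1·65.87 − 31.1)/1 = 34.77 mol/s.
Outlet amounts (n = n₀ + Σ ν·ξ):
  V: 264 − 2(65.87) = 132.3
  M: 0 + 1(65.87) − 1(34.77) = 31.1
  R: 0 + 2(34.77) = 69.54
Total out = 232.9 mol/s; y_R = 69.54 / 232.9 = 0.2986.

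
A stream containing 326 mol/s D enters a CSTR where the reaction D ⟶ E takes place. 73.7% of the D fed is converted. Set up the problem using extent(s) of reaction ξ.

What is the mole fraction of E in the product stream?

D reacted = 0.737 × 326 = 240.3 mol/s; ν_D = −1, so ξ = 240.3/1 = 240.3 mol/s.
Outlet amounts (n = n₀ + ν ξ):
  D: 326 − 1(240.3) = 85.74
  E: 0 + 1(240.3) = 240.3
Total out = 326 mol/s; y_E = 240.3 / 326 = 0.737.

0.737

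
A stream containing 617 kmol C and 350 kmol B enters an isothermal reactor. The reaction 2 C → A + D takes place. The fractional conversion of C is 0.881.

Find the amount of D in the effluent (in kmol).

272 kmol

C reacted = 0.881 × 617 = 543.6 kmol; ν_C = −2, so ξ = 543.6/2 = 271.8 kmol.
Outlet amounts (n = n₀ + ν ξ):
  C: 617 − 2(271.8) = 73.42
  A: 0 + 1(271.8) = 271.8
  D: 0 + 1(271.8) = 271.8
  B: 350 (inert)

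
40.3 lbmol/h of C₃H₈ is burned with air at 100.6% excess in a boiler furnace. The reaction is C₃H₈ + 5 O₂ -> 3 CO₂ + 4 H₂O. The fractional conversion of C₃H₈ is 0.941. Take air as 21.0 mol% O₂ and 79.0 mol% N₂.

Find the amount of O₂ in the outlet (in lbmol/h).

Stoichiometric O₂ = 5 × 40.3 = 201.5 lbmol/h; O₂ fed = 201.5 × 2.006 = 404.2 lbmol/h.
N₂ fed = 404.2 × 79/21 = 1521 lbmol/h.
Fuel reacted = 0.941 × 40.3 → ξ = 37.92 lbmol/h.
Outlet (n = n₀ + ν ξ):
  C₃H₈: 40.3 − 1(37.92) = 2.378
  O₂: 404.2 − 5(37.92) = 214.6
  N₂: 1521 (inert)
  CO₂: 0 + 3(37.92) = 113.8
  H₂O: 0 + 4(37.92) = 151.7

215 lbmol/h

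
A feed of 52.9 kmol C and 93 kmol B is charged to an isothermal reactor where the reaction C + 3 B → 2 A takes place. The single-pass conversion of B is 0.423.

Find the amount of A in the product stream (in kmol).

26.2 kmol

B reacted = 0.423 × 93 = 39.34 kmol; ν_B = −3, so ξ = 39.34/3 = 13.11 kmol.
Outlet amounts (n = n₀ + ν ξ):
  C: 52.9 − 1(13.11) = 39.79
  B: 93 − 3(13.11) = 53.66
  A: 0 + 2(13.11) = 26.23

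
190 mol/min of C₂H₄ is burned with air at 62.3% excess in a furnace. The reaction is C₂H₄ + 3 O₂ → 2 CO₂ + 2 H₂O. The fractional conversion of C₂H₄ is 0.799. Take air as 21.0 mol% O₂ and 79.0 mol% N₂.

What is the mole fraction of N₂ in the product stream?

0.757

Stoichiometric O₂ = 3 × 190 = 570 mol/min; O₂ fed = 570 × 1.623 = 925.1 mol/min.
N₂ fed = 925.1 × 79/21 = 3480 mol/min.
Fuel reacted = 0.799 × 190 → ξ = 151.8 mol/min.
Outlet (n = n₀ + ν ξ):
  C₂H₄: 190 − 1(151.8) = 38.19
  O₂: 925.1 − 3(151.8) = 469.7
  N₂: 3480 (inert)
  CO₂: 0 + 2(151.8) = 303.6
  H₂O: 0 + 2(151.8) = 303.6
Total out = 4595 mol/min; y_N₂ = 3480 / 4595 = 0.7573.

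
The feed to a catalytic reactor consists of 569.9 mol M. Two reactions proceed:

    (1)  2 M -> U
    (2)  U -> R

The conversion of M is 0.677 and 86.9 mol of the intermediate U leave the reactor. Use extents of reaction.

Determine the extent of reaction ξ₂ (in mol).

ξ₂ = 106 mol

Conversion of M: M consumed = 2ξ₁ = 0.677 × 569.9 → ξ₁ = 192.9 mol.
U balance: n_U = 0 + 1ξ₁ − 1ξ₂ = 86.9 → ξ₂ = (1·192.9 − 86.9)/1 = 106 mol.
Outlet amounts (n = n₀ + Σ ν·ξ):
  M: 569.9 − 2(192.9) = 184.1
  U: 0 + 1(192.9) − 1(106) = 86.9
  R: 0 + 1(106) = 106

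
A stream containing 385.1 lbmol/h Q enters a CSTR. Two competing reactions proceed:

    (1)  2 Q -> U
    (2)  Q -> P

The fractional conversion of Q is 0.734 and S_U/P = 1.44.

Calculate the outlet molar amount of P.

Conversion of Q: Q consumed = 0.734 × 385.1 = 282.7 lbmol/h = 2ξ₁ + 1ξ₂.
Selectivity: 1ξ₁ / (1ξ₂) = 1.44 → ξ₁ = 1.44 ξ₂.
Substitute: (2·1.44 + 1) ξ₂ = 282.7 → ξ₂ = 72.85 lbmol/h, ξ₁ = 104.9 lbmol/h.
Outlet amounts (n = n₀ + Σ ν·ξ):
  Q: 385.1 − 2(104.9) − 1(72.85) = 102.4
  U: 0 + 1(104.9) = 104.9
  P: 0 + 1(72.85) = 72.85

72.9 lbmol/h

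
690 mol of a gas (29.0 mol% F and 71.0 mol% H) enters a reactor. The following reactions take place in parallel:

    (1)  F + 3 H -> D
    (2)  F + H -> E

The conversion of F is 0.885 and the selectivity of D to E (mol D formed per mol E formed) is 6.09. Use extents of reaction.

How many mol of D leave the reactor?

152 mol

Conversion of F: F consumed = 0.885 × 200.1 = 177.1 mol = 1ξ₁ + 1ξ₂.
Selectivity: 1ξ₁ / (1ξ₂) = 6.09 → ξ₁ = 6.09 ξ₂.
Substitute: (1·6.09 + 1) ξ₂ = 177.1 → ξ₂ = 24.98 mol, ξ₁ = 152.1 mol.
Outlet amounts (n = n₀ + Σ ν·ξ):
  F: 200.1 − 1(152.1) − 1(24.98) = 23.01
  H: 489.9 − 3(152.1) − 1(24.98) = 8.589
  D: 0 + 1(152.1) = 152.1
  E: 0 + 1(24.98) = 24.98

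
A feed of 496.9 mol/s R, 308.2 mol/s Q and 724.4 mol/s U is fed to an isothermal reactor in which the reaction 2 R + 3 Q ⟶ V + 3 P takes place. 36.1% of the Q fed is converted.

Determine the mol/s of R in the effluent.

423 mol/s

Q reacted = 0.361 × 308.2 = 111.3 mol/s; ν_Q = −3, so ξ = 111.3/3 = 37.09 mol/s.
Outlet amounts (n = n₀ + ν ξ):
  R: 496.9 − 2(37.09) = 422.7
  Q: 308.2 − 3(37.09) = 196.9
  V: 0 + 1(37.09) = 37.09
  P: 0 + 3(37.09) = 111.3
  U: 724.4 (inert)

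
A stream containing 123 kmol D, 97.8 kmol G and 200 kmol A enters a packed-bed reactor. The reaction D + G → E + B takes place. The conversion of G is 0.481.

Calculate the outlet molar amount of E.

G reacted = 0.481 × 97.8 = 47.04 kmol; ν_G = −1, so ξ = 47.04/1 = 47.04 kmol.
Outlet amounts (n = n₀ + ν ξ):
  D: 123 − 1(47.04) = 75.96
  G: 97.8 − 1(47.04) = 50.76
  E: 0 + 1(47.04) = 47.04
  B: 0 + 1(47.04) = 47.04
  A: 200 (inert)

47 kmol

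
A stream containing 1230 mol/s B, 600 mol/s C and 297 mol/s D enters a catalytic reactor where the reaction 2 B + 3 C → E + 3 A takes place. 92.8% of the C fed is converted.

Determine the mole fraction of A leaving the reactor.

C reacted = 0.928 × 600 = 556.8 mol/s; ν_C = −3, so ξ = 556.8/3 = 185.6 mol/s.
Outlet amounts (n = n₀ + ν ξ):
  B: 1230 − 2(185.6) = 858.8
  C: 600 − 3(185.6) = 43.2
  E: 0 + 1(185.6) = 185.6
  A: 0 + 3(185.6) = 556.8
  D: 297 (inert)
Total out = 1941 mol/s; y_A = 556.8 / 1941 = 0.2868.

0.287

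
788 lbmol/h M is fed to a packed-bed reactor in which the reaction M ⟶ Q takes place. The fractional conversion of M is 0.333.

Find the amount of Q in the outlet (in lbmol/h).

262 lbmol/h

M reacted = 0.333 × 788 = 262.4 lbmol/h; ν_M = −1, so ξ = 262.4/1 = 262.4 lbmol/h.
Outlet amounts (n = n₀ + ν ξ):
  M: 788 − 1(262.4) = 525.6
  Q: 0 + 1(262.4) = 262.4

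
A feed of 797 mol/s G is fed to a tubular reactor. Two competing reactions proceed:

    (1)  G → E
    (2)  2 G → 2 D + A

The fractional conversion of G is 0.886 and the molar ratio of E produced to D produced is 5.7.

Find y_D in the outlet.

0.124

Conversion of G: G consumed = 0.886 × 797 = 706.1 mol/s = 1ξ₁ + 2ξ₂.
Selectivity: 1ξ₁ / (2ξ₂) = 5.7 → ξ₁ = 11.4 ξ₂.
Substitute: (1·11.4 + 2) ξ₂ = 706.1 → ξ₂ = 52.7 mol/s, ξ₁ = 600.7 mol/s.
Outlet amounts (n = n₀ + Σ ν·ξ):
  G: 797 − 1(600.7) − 2(52.7) = 90.86
  E: 0 + 1(600.7) = 600.7
  D: 0 + 2(52.7) = 105.4
  A: 0 + 1(52.7) = 52.7
Total out = 849.7 mol/s; y_D = 105.4 / 849.7 = 0.124.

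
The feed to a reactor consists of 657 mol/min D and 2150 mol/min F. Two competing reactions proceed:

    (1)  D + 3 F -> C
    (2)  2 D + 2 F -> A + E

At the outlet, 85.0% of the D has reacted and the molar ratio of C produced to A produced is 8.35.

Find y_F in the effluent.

0.512

Conversion of D: D consumed = 0.85 × 657 = 558.4 mol/min = 1ξ₁ + 2ξ₂.
Selectivity: 1ξ₁ / (1ξ₂) = 8.35 → ξ₁ = 8.35 ξ₂.
Substitute: (1·8.35 + 2) ξ₂ = 558.4 → ξ₂ = 53.96 mol/min, ξ₁ = 450.5 mol/min.
Outlet amounts (n = n₀ + Σ ν·ξ):
  D: 657 − 1(450.5) − 2(53.96) = 98.55
  F: 2150 − 3(450.5) − 2(53.96) = 690.5
  C: 0 + 1(450.5) = 450.5
  A: 0 + 1(53.96) = 53.96
  E: 0 + 1(53.96) = 53.96
Total out = 1347 mol/min; y_F = 690.5 / 1347 = 0.5124.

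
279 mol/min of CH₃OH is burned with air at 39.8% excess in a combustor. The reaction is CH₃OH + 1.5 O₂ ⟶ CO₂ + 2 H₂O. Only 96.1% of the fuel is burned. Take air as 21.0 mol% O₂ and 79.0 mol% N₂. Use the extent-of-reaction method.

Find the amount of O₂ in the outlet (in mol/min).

183 mol/min

Stoichiometric O₂ = 1.5 × 279 = 418.5 mol/min; O₂ fed = 418.5 × 1.398 = 585.1 mol/min.
N₂ fed = 585.1 × 79/21 = 2201 mol/min.
Fuel reacted = 0.961 × 279 → ξ = 268.1 mol/min.
Outlet (n = n₀ + ν ξ):
  CH₃OH: 279 − 1(268.1) = 10.88
  O₂: 585.1 − 1.5(268.1) = 182.9
  N₂: 2201 (inert)
  CO₂: 0 + 1(268.1) = 268.1
  H₂O: 0 + 2(268.1) = 536.2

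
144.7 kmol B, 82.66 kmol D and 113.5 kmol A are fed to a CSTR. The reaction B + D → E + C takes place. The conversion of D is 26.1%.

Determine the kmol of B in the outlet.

123 kmol

D reacted = 0.261 × 82.66 = 21.57 kmol; ν_D = −1, so ξ = 21.57/1 = 21.57 kmol.
Outlet amounts (n = n₀ + ν ξ):
  B: 144.7 − 1(21.57) = 123.1
  D: 82.66 − 1(21.57) = 61.09
  E: 0 + 1(21.57) = 21.57
  C: 0 + 1(21.57) = 21.57
  A: 113.5 (inert)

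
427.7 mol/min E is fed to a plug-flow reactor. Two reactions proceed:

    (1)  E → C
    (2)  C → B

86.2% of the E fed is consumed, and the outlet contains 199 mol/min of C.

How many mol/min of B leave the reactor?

Conversion of E: E consumed = 1ξ₁ = 0.862 × 427.7 → ξ₁ = 368.7 mol/min.
C balance: n_C = 0 + 1ξ₁ − 1ξ₂ = 199 → ξ₂ = (1·368.7 − 199)/1 = 169.7 mol/min.
Outlet amounts (n = n₀ + Σ ν·ξ):
  E: 427.7 − 1(368.7) = 59.02
  C: 0 + 1(368.7) − 1(169.7) = 199
  B: 0 + 1(169.7) = 169.7

170 mol/min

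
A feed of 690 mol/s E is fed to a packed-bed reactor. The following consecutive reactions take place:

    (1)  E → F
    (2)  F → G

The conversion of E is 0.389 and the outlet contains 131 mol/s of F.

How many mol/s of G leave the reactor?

137 mol/s

Conversion of E: E consumed = 1ξ₁ = 0.389 × 690 → ξ₁ = 268.4 mol/s.
F balance: n_F = 0 + 1ξ₁ − 1ξ₂ = 131 → ξ₂ = (1·268.4 − 131)/1 = 137.4 mol/s.
Outlet amounts (n = n₀ + Σ ν·ξ):
  E: 690 − 1(268.4) = 421.6
  F: 0 + 1(268.4) − 1(137.4) = 131
  G: 0 + 1(137.4) = 137.4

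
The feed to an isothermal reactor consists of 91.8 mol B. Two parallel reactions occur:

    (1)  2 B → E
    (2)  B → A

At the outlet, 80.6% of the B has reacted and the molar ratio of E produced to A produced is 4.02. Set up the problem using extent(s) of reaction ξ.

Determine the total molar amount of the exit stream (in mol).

58.9 mol

Conversion of B: B consumed = 0.806 × 91.8 = 73.99 mol = 2ξ₁ + 1ξ₂.
Selectivity: 1ξ₁ / (1ξ₂) = 4.02 → ξ₁ = 4.02 ξ₂.
Substitute: (2·4.02 + 1) ξ₂ = 73.99 → ξ₂ = 8.185 mol, ξ₁ = 32.9 mol.
Outlet amounts (n = n₀ + Σ ν·ξ):
  B: 91.8 − 2(32.9) − 1(8.185) = 17.81
  E: 0 + 1(32.9) = 32.9
  A: 0 + 1(8.185) = 8.185
Total out = 17.81 + 32.9 + 8.185 = 58.9 mol.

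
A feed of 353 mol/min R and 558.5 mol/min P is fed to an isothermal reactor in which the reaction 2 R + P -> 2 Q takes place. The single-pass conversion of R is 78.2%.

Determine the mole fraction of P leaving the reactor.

R reacted = 0.782 × 353 = 276 mol/min; ν_R = −2, so ξ = 276/2 = 138 mol/min.
Outlet amounts (n = n₀ + ν ξ):
  R: 353 − 2(138) = 76.95
  P: 558.5 − 1(138) = 420.5
  Q: 0 + 2(138) = 276
Total out = 773.5 mol/min; y_P = 420.5 / 773.5 = 0.5436.

0.544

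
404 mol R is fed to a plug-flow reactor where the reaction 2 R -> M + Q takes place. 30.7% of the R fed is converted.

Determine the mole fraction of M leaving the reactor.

0.153

R reacted = 0.307 × 404 = 124 mol; ν_R = −2, so ξ = 124/2 = 62.01 mol.
Outlet amounts (n = n₀ + ν ξ):
  R: 404 − 2(62.01) = 280
  M: 0 + 1(62.01) = 62.01
  Q: 0 + 1(62.01) = 62.01
Total out = 404 mol; y_M = 62.01 / 404 = 0.1535.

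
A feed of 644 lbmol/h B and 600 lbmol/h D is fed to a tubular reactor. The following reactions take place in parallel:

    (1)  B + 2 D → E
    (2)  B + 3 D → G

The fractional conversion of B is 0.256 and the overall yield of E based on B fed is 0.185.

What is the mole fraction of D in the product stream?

0.259

Yield of E: 1ξ₁ / 644 = 0.185 → ξ₁ = 119.1 lbmol/h.
Conversion of B: 1ξ₁ + 1ξ₂ = 0.256 × 644 = 164.9 → ξ₂ = 45.72 lbmol/h.
Outlet amounts (n = n₀ + Σ ν·ξ):
  B: 644 − 1(119.1) − 1(45.72) = 479.1
  D: 600 − 2(119.1) − 3(45.72) = 224.5
  E: 0 + 1(119.1) = 119.1
  G: 0 + 1(45.72) = 45.72
Total out = 868.5 lbmol/h; y_D = 224.5 / 868.5 = 0.2585.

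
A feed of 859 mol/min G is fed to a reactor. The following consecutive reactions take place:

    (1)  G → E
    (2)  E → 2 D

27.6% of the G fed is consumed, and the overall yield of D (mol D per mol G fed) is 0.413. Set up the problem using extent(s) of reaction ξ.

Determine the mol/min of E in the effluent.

59.7 mol/min

Conversion of G: G consumed = 1ξ₁ = 0.276 × 859 → ξ₁ = 237.1 mol/min.
Yield of D: 2ξ₂ / 859 = 0.413 → ξ₂ = 177.4 mol/min.
Outlet amounts (n = n₀ + Σ ν·ξ):
  G: 859 − 1(237.1) = 621.9
  E: 0 + 1(237.1) − 1(177.4) = 59.7
  D: 0 + 2(177.4) = 354.8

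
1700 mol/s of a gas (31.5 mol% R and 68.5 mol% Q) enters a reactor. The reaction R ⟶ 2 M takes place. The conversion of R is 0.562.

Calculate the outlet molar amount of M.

602 mol/s

R reacted = 0.562 × 535.5 = 301 mol/s; ν_R = −1, so ξ = 301/1 = 301 mol/s.
Outlet amounts (n = n₀ + ν ξ):
  R: 535.5 − 1(301) = 234.5
  M: 0 + 2(301) = 601.9
  Q: 1164 (inert)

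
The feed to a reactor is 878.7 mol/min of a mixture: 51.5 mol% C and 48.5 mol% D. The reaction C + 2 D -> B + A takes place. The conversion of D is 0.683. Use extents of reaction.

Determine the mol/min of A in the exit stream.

146 mol/min

D reacted = 0.683 × 426.2 = 291.1 mol/min; ν_D = −2, so ξ = 291.1/2 = 145.5 mol/min.
Outlet amounts (n = n₀ + ν ξ):
  C: 452.5 − 1(145.5) = 307
  D: 426.2 − 2(145.5) = 135.1
  B: 0 + 1(145.5) = 145.5
  A: 0 + 1(145.5) = 145.5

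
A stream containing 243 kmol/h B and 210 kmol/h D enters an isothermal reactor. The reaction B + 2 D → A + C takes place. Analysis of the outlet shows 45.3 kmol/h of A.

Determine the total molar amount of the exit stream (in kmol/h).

408 kmol/h

For A: n = n₀ + 1ξ → 45.3 = 0 + 1ξ, giving ξ = 45.3 kmol/h.
Outlet amounts (n = n₀ + ν ξ):
  B: 243 − 1(45.3) = 197.7
  D: 210 − 2(45.3) = 119.4
  A: 0 + 1(45.3) = 45.3
  C: 0 + 1(45.3) = 45.3
Total out = 197.7 + 119.4 + 45.3 + 45.3 = 407.7 kmol/h.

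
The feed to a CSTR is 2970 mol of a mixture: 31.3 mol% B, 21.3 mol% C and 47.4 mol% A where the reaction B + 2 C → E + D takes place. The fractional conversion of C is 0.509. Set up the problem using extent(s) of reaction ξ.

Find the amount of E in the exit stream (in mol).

161 mol

C reacted = 0.509 × 632.6 = 322 mol; ν_C = −2, so ξ = 322/2 = 161 mol.
Outlet amounts (n = n₀ + ν ξ):
  B: 929.6 − 1(161) = 768.6
  C: 632.6 − 2(161) = 310.6
  E: 0 + 1(161) = 161
  D: 0 + 1(161) = 161
  A: 1408 (inert)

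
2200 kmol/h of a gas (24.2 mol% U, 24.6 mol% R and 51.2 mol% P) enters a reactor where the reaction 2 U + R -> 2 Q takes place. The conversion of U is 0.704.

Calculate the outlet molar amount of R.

U reacted = 0.704 × 532.4 = 374.8 kmol/h; ν_U = −2, so ξ = 374.8/2 = 187.4 kmol/h.
Outlet amounts (n = n₀ + ν ξ):
  U: 532.4 − 2(187.4) = 157.6
  R: 541.2 − 1(187.4) = 353.8
  Q: 0 + 2(187.4) = 374.8
  P: 1126 (inert)

354 kmol/h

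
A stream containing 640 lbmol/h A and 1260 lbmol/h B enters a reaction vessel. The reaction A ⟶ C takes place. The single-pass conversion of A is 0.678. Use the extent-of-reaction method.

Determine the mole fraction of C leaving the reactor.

A reacted = 0.678 × 640 = 433.9 lbmol/h; ν_A = −1, so ξ = 433.9/1 = 433.9 lbmol/h.
Outlet amounts (n = n₀ + ν ξ):
  A: 640 − 1(433.9) = 206.1
  C: 0 + 1(433.9) = 433.9
  B: 1260 (inert)
Total out = 1900 lbmol/h; y_C = 433.9 / 1900 = 0.2284.

0.228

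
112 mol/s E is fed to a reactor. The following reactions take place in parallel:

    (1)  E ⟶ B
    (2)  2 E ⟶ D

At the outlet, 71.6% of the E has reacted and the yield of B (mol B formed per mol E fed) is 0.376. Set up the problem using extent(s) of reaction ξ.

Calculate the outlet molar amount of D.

Yield of B: 1ξ₁ / 112 = 0.376 → ξ₁ = 42.11 mol/s.
Conversion of E: 1ξ₁ + 2ξ₂ = 0.716 × 112 = 80.19 → ξ₂ = 19.04 mol/s.
Outlet amounts (n = n₀ + Σ ν·ξ):
  E: 112 − 1(42.11) − 2(19.04) = 31.81
  B: 0 + 1(42.11) = 42.11
  D: 0 + 1(19.04) = 19.04

19 mol/s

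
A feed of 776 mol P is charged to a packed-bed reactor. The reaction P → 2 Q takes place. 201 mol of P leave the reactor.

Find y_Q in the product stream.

0.851

For P: n = n₀ − 1ξ → 201 = 776 − 1ξ, giving ξ = 575 mol.
Outlet amounts (n = n₀ + ν ξ):
  P: 776 − 1(575) = 201
  Q: 0 + 2(575) = 1150
Total out = 1351 mol; y_Q = 1150 / 1351 = 0.8512.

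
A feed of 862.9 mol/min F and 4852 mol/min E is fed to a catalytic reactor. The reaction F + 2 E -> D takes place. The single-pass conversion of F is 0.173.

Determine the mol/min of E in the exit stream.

F reacted = 0.173 × 862.9 = 149.3 mol/min; ν_F = −1, so ξ = 149.3/1 = 149.3 mol/min.
Outlet amounts (n = n₀ + ν ξ):
  F: 862.9 − 1(149.3) = 713.6
  E: 4852 − 2(149.3) = 4553
  D: 0 + 1(149.3) = 149.3

4550 mol/min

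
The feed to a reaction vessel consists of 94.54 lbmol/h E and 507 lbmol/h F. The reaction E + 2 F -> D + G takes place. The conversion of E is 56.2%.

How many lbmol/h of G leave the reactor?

53.1 lbmol/h

E reacted = 0.562 × 94.54 = 53.13 lbmol/h; ν_E = −1, so ξ = 53.13/1 = 53.13 lbmol/h.
Outlet amounts (n = n₀ + ν ξ):
  E: 94.54 − 1(53.13) = 41.41
  F: 507 − 2(53.13) = 400.7
  D: 0 + 1(53.13) = 53.13
  G: 0 + 1(53.13) = 53.13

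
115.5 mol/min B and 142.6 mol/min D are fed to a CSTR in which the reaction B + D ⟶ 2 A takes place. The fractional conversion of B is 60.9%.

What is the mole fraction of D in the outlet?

0.28

B reacted = 0.609 × 115.5 = 70.34 mol/min; ν_B = −1, so ξ = 70.34/1 = 70.34 mol/min.
Outlet amounts (n = n₀ + ν ξ):
  B: 115.5 − 1(70.34) = 45.16
  D: 142.6 − 1(70.34) = 72.26
  A: 0 + 2(70.34) = 140.7
Total out = 258.1 mol/min; y_D = 72.26 / 258.1 = 0.28.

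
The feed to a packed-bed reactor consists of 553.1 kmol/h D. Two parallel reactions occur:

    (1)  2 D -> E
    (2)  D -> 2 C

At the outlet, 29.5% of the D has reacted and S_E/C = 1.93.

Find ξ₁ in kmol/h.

Conversion of D: D consumed = 0.295 × 553.1 = 163.2 kmol/h = 2ξ₁ + 1ξ₂.
Selectivity: 1ξ₁ / (2ξ₂) = 1.93 → ξ₁ = 3.86 ξ₂.
Substitute: (2·3.86 + 1) ξ₂ = 163.2 → ξ₂ = 18.71 kmol/h, ξ₁ = 72.23 kmol/h.
Outlet amounts (n = n₀ + Σ ν·ξ):
  D: 553.1 − 2(72.23) − 1(18.71) = 389.9
  E: 0 + 1(72.23) = 72.23
  C: 0 + 2(18.71) = 37.42

ξ₁ = 72.2 kmol/h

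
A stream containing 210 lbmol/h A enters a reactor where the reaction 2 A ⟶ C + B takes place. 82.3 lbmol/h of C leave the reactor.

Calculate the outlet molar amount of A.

45.4 lbmol/h

For C: n = n₀ + 1ξ → 82.3 = 0 + 1ξ, giving ξ = 82.3 lbmol/h.
Outlet amounts (n = n₀ + ν ξ):
  A: 210 − 2(82.3) = 45.4
  C: 0 + 1(82.3) = 82.3
  B: 0 + 1(82.3) = 82.3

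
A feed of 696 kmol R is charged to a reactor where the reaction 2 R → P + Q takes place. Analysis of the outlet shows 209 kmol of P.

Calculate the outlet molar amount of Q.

For P: n = n₀ + 1ξ → 209 = 0 + 1ξ, giving ξ = 209 kmol.
Outlet amounts (n = n₀ + ν ξ):
  R: 696 − 2(209) = 278
  P: 0 + 1(209) = 209
  Q: 0 + 1(209) = 209

209 kmol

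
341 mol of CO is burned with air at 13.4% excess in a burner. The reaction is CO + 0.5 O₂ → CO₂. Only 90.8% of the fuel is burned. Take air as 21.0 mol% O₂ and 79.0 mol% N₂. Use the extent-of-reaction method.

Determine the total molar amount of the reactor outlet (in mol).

Stoichiometric O₂ = 0.5 × 341 = 170.5 mol; O₂ fed = 170.5 × 1.134 = 193.3 mol.
N₂ fed = 193.3 × 79/21 = 727.4 mol.
Fuel reacted = 0.908 × 341 → ξ = 309.6 mol.
Outlet (n = n₀ + ν ξ):
  CO: 341 − 1(309.6) = 31.37
  O₂: 193.3 − 0.5(309.6) = 38.53
  N₂: 727.4 (inert)
  CO₂: 0 + 1(309.6) = 309.6
Total out = 31.37 + 38.53 + 727.4 + 309.6 = 1107 mol.

1110 mol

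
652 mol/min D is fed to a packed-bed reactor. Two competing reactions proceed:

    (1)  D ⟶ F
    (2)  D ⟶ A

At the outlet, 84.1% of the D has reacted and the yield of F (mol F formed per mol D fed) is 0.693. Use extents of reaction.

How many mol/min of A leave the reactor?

Yield of F: 1ξ₁ / 652 = 0.693 → ξ₁ = 451.8 mol/min.
Conversion of D: 1ξ₁ + 1ξ₂ = 0.841 × 652 = 548.3 → ξ₂ = 96.5 mol/min.
Outlet amounts (n = n₀ + Σ ν·ξ):
  D: 652 − 1(451.8) − 1(96.5) = 103.7
  F: 0 + 1(451.8) = 451.8
  A: 0 + 1(96.5) = 96.5

96.5 mol/min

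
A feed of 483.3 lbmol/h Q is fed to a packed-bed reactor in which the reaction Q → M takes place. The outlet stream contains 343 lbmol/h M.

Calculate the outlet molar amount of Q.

For M: n = n₀ + 1ξ → 343 = 0 + 1ξ, giving ξ = 343 lbmol/h.
Outlet amounts (n = n₀ + ν ξ):
  Q: 483.3 − 1(343) = 140.3
  M: 0 + 1(343) = 343

140 lbmol/h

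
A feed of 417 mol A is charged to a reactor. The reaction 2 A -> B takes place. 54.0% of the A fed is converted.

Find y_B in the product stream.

0.37

A reacted = 0.54 × 417 = 225.2 mol; ν_A = −2, so ξ = 225.2/2 = 112.6 mol.
Outlet amounts (n = n₀ + ν ξ):
  A: 417 − 2(112.6) = 191.8
  B: 0 + 1(112.6) = 112.6
Total out = 304.4 mol; y_B = 112.6 / 304.4 = 0.3699.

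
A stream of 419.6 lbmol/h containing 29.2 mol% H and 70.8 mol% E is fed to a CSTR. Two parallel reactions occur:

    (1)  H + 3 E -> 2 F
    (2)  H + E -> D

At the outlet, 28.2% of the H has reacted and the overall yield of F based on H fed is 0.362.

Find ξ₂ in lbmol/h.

ξ₂ = 12.4 lbmol/h

Yield of F: 2ξ₁ / 122.5 = 0.362 → ξ₁ = 22.18 lbmol/h.
Conversion of H: 1ξ₁ + 1ξ₂ = 0.282 × 122.5 = 34.55 → ξ₂ = 12.37 lbmol/h.
Outlet amounts (n = n₀ + Σ ν·ξ):
  H: 122.5 − 1(22.18) − 1(12.37) = 87.97
  E: 297.1 − 3(22.18) − 1(12.37) = 218.2
  F: 0 + 2(22.18) = 44.35
  D: 0 + 1(12.37) = 12.37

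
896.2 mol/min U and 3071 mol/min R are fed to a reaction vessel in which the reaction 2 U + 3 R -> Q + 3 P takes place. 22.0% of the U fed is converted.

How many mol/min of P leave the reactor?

296 mol/min

U reacted = 0.22 × 896.2 = 197.2 mol/min; ν_U = −2, so ξ = 197.2/2 = 98.58 mol/min.
Outlet amounts (n = n₀ + ν ξ):
  U: 896.2 − 2(98.58) = 699
  R: 3071 − 3(98.58) = 2775
  Q: 0 + 1(98.58) = 98.58
  P: 0 + 3(98.58) = 295.7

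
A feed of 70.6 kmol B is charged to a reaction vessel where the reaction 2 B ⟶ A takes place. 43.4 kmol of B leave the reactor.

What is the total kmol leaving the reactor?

57 kmol

For B: n = n₀ − 2ξ → 43.4 = 70.6 − 2ξ, giving ξ = 13.6 kmol.
Outlet amounts (n = n₀ + ν ξ):
  B: 70.6 − 2(13.6) = 43.4
  A: 0 + 1(13.6) = 13.6
Total out = 43.4 + 13.6 = 57 kmol.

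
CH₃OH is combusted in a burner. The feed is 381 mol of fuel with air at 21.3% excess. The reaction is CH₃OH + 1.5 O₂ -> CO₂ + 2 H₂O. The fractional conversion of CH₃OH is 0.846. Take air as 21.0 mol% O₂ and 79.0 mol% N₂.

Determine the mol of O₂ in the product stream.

210 mol

Stoichiometric O₂ = 1.5 × 381 = 571.5 mol; O₂ fed = 571.5 × 1.213 = 693.2 mol.
N₂ fed = 693.2 × 79/21 = 2608 mol.
Fuel reacted = 0.846 × 381 → ξ = 322.3 mol.
Outlet (n = n₀ + ν ξ):
  CH₃OH: 381 − 1(322.3) = 58.67
  O₂: 693.2 − 1.5(322.3) = 209.7
  N₂: 2608 (inert)
  CO₂: 0 + 1(322.3) = 322.3
  H₂O: 0 + 2(322.3) = 644.7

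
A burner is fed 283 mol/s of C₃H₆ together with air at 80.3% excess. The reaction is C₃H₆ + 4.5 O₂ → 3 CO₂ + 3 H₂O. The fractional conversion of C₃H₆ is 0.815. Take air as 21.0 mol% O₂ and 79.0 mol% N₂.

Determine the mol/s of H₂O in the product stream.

Stoichiometric O₂ = 4.5 × 283 = 1274 mol/s; O₂ fed = 1274 × 1.803 = 2296 mol/s.
N₂ fed = 2296 × 79/21 = 8638 mol/s.
Fuel reacted = 0.815 × 283 → ξ = 230.6 mol/s.
Outlet (n = n₀ + ν ξ):
  C₃H₆: 283 − 1(230.6) = 52.36
  O₂: 2296 − 4.5(230.6) = 1258
  N₂: 8638 (inert)
  CO₂: 0 + 3(230.6) = 691.9
  H₂O: 0 + 3(230.6) = 691.9

692 mol/s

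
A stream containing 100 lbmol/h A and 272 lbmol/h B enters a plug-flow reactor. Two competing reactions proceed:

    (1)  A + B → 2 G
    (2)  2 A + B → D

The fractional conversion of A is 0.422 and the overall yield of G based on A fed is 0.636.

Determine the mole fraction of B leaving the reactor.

Yield of G: 2ξ₁ / 100 = 0.636 → ξ₁ = 31.8 lbmol/h.
Conversion of A: 1ξ₁ + 2ξ₂ = 0.422 × 100 = 42.2 → ξ₂ = 5.2 lbmol/h.
Outlet amounts (n = n₀ + Σ ν·ξ):
  A: 100 − 1(31.8) − 2(5.2) = 57.8
  B: 272 − 1(31.8) − 1(5.2) = 235
  G: 0 + 2(31.8) = 63.6
  D: 0 + 1(5.2) = 5.2
Total out = 361.6 lbmol/h; y_B = 235 / 361.6 = 0.6499.

0.65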